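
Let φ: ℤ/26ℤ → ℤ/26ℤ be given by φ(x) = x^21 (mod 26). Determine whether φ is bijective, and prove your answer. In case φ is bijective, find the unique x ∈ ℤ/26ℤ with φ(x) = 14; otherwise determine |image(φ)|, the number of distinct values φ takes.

φ(1) = 1^21 = 1.
φ(3): Repeated squaring mod 26: 3^1 ≡ 3, 3^2 ≡ 3² = 9, 3^4 ≡ 9² = 81 ≡ 3, 3^8 ≡ 3² = 9, 3^16 ≡ 9² = 81 ≡ 3. Since 21 = 16 + 4 + 1, 3^21 ≡ 3·3·3: 3·3 = 9, then 9·3 = 27 ≡ 1. So 3^21 ≡ 1 (mod 26).
So φ(1) = φ(3) = 1 while 1 ≠ 3, thus φ is not injective, hence not bijective.
Since φ is not bijective, we determine |image(φ)|. Computing x^21 mod 26 for each x (by repeated squaring, reducing mod 26 at every step), the values φ(0), φ(1), …, φ(25) are: 0, 1, 18, 1, 12, 5, 18, 21, 8, 1, 12, 21, 12, 13, 14, 5, 14, 25, 18, 5, 8, 21, 14, 25, 8, 25.
The distinct values are {0, 1, 5, 8, 12, 13, 14, 18, 21, 25}; there are 10 of them.

10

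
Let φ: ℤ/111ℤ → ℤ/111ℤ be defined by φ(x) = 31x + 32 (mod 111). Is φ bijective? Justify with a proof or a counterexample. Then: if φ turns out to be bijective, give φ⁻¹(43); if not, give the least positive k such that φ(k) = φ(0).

If φ(x_1) = φ(x_2), then 31x_1 ≡ 31x_2 (mod 111). Because gcd(31, 111) = 1, we may cancel 31 to get x_1 ≡ x_2 (mod 111).
We now compute 31⁻¹ mod 111 explicitly. Euclid's algorithm: 111 = 3·31 + 18, 31 = 1·18 + 13, 18 = 1·13 + 5, 13 = 2·5 + 3, 5 = 1·3 + 2, 3 = 1·2 + 1; back-substituting gives 1 = 43·31 − 12·111, so 31⁻¹ ≡ 43 (mod 111).
Then y ↦ 43(y − 32) is a two-sided inverse to φ, so every y ∈ ℤ/111ℤ has a preimage.
Hence φ is bijective.
Since φ is bijective, we compute φ⁻¹(43): solve 31x + 32 ≡ 43 (mod 111), i.e. 31x ≡ 11 (mod 111).
Multiplying by 31⁻¹ = 43 gives x ≡ 43·11 = 473 = 4·111 + 29 ≡ 29 (mod 111).
Check: φ(29) = 31·29 + 32 = 931 = 8·111 + 43 ≡ 43 (mod 111).

29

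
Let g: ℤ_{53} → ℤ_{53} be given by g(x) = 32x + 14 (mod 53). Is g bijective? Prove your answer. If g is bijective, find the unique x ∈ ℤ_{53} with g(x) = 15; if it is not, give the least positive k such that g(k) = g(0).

Suppose g(u) = g(v) in ℤ_{53}. Then 32u + 14 ≡ 32v + 14 (mod 53), so 32(u − v) ≡ 0 (mod 53).
Since gcd(32, 53) = 1, 32 is invertible modulo 53, therefore u − v ≡ 0 (mod 53), i.e. u = v.
We now compute 32⁻¹ mod 53 explicitly. Euclid's algorithm: 53 = 1·32 + 21, 32 = 1·21 + 11, 21 = 1·11 + 10, 11 = 1·10 + 1; back-substituting gives 1 = 5·32 − 3·53, so 32⁻¹ ≡ 5 (mod 53).
Then y ↦ 5(y − 14) is a two-sided inverse to g, so every y ∈ ℤ_{53} has a preimage.
So g is bijective.
Since g is bijective, we find g⁻¹(15): we need 32x ≡ 15 − 14 ≡ 1 (mod 53). Using 32⁻¹ = 5: x ≡ 5·1 = 5, so x = 5.
Check: g(5) = 32·5 + 14 = 174 = 3·53 + 15 ≡ 15 (mod 53).

5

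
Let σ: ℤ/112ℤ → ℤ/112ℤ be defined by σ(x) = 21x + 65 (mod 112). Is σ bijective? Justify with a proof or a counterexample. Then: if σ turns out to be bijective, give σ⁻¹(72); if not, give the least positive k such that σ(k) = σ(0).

16

By definition, injectivity means: for all s, t in the domain, σ(s) = σ(t) implies s = t.
We have gcd(21, 112) = 7 > 1. Taking s = 0 and t = 16: σ(0) = 65 and σ(16) = 21·16 + 65 = 401 ≡ 65 (mod 112).
So σ(0) = σ(16) while 0 ≠ 16, therefore σ is not injective, hence not bijective.
Since σ is not bijective, we find the least positive k with σ(k) = σ(0): this means 21k ≡ 0 (mod 112), i.e. 112 ∣ 21k. Since gcd(21, 112) = 7, dividing through by 7 this holds exactly when 16 ∣ 3k, and as gcd(3, 16) = 1, exactly when 16 ∣ k.
The smallest positive such k is 16.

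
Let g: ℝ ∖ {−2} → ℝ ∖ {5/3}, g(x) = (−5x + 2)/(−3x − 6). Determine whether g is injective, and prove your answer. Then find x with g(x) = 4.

Suppose g(x_1) = g(x_2). Cross-multiplying: (−5x_1 + 2)(−3x_2 − 6) = (−5x_2 + 2)(−3x_1 − 6).
Expanding both sides and cancelling the symmetric terms leaves 36·(x_1 − x_2) = 0. Since 36 ≠ 0, x_1 = x_2. So g is injective.
Solving g(x) = 4: cross-multiplying gives −5x + 2 = 4(−3x − 6), which rearranges to 7x = −26, so x = −26/7.

-26/7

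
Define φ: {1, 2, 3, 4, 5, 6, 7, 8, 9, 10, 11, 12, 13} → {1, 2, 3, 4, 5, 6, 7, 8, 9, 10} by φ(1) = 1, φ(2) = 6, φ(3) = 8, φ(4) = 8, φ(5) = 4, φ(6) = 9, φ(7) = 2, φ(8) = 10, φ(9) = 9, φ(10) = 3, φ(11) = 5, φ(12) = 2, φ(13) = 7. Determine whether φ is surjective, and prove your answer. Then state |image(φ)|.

10

Every element of the codomain has a preimage: 1 = φ(1), 2 = φ(7), 3 = φ(10), 4 = φ(5), 5 = φ(11), 6 = φ(2), 7 = φ(13), 8 = φ(3), 9 = φ(6), 10 = φ(8).
Thus φ is surjective.
The image of φ is {1, 2, 3, 4, 5, 6, 7, 8, 9, 10}, which has 10 elements.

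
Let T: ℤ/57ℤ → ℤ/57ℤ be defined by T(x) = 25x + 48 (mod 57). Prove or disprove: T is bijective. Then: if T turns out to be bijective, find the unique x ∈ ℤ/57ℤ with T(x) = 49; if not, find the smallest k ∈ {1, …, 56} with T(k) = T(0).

16

Recall: injectivity means: for all s, t in the domain, T(s) = T(t) implies s = t.
Suppose T(s) = T(t) in ℤ/57ℤ. Then 25s + 48 ≡ 25t + 48 (mod 57), therefore 25(s − t) ≡ 0 (mod 57).
Since gcd(25, 57) = 1, 25 is invertible modulo 57, therefore s − t ≡ 0 (mod 57), i.e. s = t.
We now compute 25⁻¹ mod 57 explicitly. Euclid's algorithm: 57 = 2·25 + 7, 25 = 3·7 + 4, 7 = 1·4 + 3, 4 = 1·3 + 1; back-substituting gives 1 = 16·25 − 7·57, so 25⁻¹ ≡ 16 (mod 57).
For any y ∈ ℤ/57ℤ, x = 16(y − 48) mod 57 satisfies T(x) = 25·16(y − 48) + 48 ≡ y (since 25·16 ≡ 1 mod 57). So every y has a preimage.
So T is bijective.
Since T is bijective, we find T⁻¹(49): we need 25x ≡ 49 − 48 ≡ 1 (mod 57). Using 25⁻¹ = 16: x ≡ 16·1 = 16, so x = 16.
Check: T(16) = 25·16 + 48 = 448 = 7·57 + 49 ≡ 49 (mod 57).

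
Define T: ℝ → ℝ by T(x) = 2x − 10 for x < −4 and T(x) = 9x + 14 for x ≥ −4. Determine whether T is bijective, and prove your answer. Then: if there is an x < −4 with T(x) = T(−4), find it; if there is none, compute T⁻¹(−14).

Both pieces are strictly increasing (slopes 2 and 9), so each is injective on its own interval.
The left piece maps (−∞, −4) onto (−∞, −18); the right piece maps [−4, ∞) onto [−22, ∞).
These images overlap. In particular T(−4) = −22 (right piece), and solving 2x − 10 = −22 on the left piece gives x = −6 < −4.
So T(−6) = T(−4) with −6 ≠ −4, and T is not injective, hence not bijective. This x = −6 is the requested value below −4.

-6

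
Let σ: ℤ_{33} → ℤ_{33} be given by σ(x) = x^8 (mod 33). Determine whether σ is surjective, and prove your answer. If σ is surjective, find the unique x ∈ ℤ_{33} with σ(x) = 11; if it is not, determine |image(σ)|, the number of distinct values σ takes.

σ(4): Repeated squaring mod 33: 4^1 ≡ 4, 4^2 ≡ 4² = 16, 4^4 ≡ 16² = 256 ≡ 25, 4^8 ≡ 25² = 625 ≡ 31. So 4^8 ≡ 31 (mod 33).
σ(7): Repeated squaring mod 33: 7^1 ≡ 7, 7^2 ≡ 7² = 49 ≡ 16, 7^4 ≡ 16² = 256 ≡ 25, 7^8 ≡ 25² = 625 ≡ 31. So 7^8 ≡ 31 (mod 33).
So σ(4) = σ(7) = 31 while 4 ≠ 7, so σ is not injective.
A non-injective map from the 33-element set ℤ_{33} to itself takes at most 32 distinct values, so it cannot be surjective. Therefore σ is not surjective.
Since σ is not surjective, we determine |image(σ)|. Computing x^8 mod 33 for each x (by repeated squaring, reducing mod 33 at every step), the values σ(0), σ(1), …, σ(32) are: 0, 1, 25, 27, 31, 4, 15, 31, 16, 3, 1, 22, 12, 25, 16, 9, 4, 4, 9, 16, 25, 12, 22, 1, 3, 16, 31, 15, 4, 31, 27, 25, 1.
The distinct values are {0, 1, 3, 4, 9, 12, 15, 16, 22, 25, 27, 31}; there are 12 of them.

12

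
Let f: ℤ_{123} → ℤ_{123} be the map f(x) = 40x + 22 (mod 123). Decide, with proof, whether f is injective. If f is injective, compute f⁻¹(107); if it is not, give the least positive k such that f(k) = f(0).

Suppose f(u) = f(v) in ℤ_{123}. Then 40u + 22 ≡ 40v + 22 (mod 123), hence 40(u − v) ≡ 0 (mod 123).
Since gcd(40, 123) = 1, 40 is invertible modulo 123, hence u − v ≡ 0 (mod 123), i.e. u = v.
Therefore f is injective.
We now compute 40⁻¹ mod 123 explicitly. Euclid's algorithm: 123 = 3·40 + 3, 40 = 13·3 + 1; back-substituting gives 1 = 40·40 − 13·123, so 40⁻¹ ≡ 40 (mod 123).
Since f is injective, we compute f⁻¹(107): solve 40x + 22 ≡ 107 (mod 123), i.e. 40x ≡ 85 (mod 123).
Multiplying by 40⁻¹ = 40 gives x ≡ 40·85 = 3400 = 27·123 + 79 ≡ 79 (mod 123).
Check: f(79) = 40·79 + 22 = 3182 = 25·123 + 107 ≡ 107 (mod 123).

79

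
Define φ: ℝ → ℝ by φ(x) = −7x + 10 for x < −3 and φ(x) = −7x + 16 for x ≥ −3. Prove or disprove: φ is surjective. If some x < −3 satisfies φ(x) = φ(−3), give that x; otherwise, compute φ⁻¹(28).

-27/7

Both pieces are strictly decreasing (slopes −7 and −7), so each is injective on its own interval.
The left piece maps (−∞, −3) onto (31, ∞); the right piece maps [−3, ∞) onto (−∞, 37].
The union (31, ∞) ∪ (−∞, 37] covers ℝ, so φ is surjective.
For the follow-up: the images overlap, so an x < −3 with φ(x) = φ(−3) exists. φ(−3) = 37; solving −7x + 10 = 37 for x < −3 gives x = (37 − 10)/(−7) = −27/7.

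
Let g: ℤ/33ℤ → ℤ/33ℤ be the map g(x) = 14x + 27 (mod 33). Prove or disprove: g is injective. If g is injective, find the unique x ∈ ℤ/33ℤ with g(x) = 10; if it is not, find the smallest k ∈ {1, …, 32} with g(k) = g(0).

20

If g(a) = g(b), then 14a ≡ 14b (mod 33). Because gcd(14, 33) = 1, we may cancel 14 to get a ≡ b (mod 33).
Therefore g is injective.
We now compute 14⁻¹ mod 33 explicitly. Euclid's algorithm: 33 = 2·14 + 5, 14 = 2·5 + 4, 5 = 1·4 + 1; back-substituting gives 1 = 26·14 − 11·33, so 14⁻¹ ≡ 26 (mod 33).
Since g is injective, we compute g⁻¹(10): solve 14x + 27 ≡ 10 (mod 33), i.e. 14x ≡ 16 (mod 33).
Multiplying by 14⁻¹ = 26 gives x ≡ 26·16 = 416 = 12·33 + 20 ≡ 20 (mod 33).
Check: g(20) = 14·20 + 27 = 307 = 9·33 + 10 ≡ 10 (mod 33).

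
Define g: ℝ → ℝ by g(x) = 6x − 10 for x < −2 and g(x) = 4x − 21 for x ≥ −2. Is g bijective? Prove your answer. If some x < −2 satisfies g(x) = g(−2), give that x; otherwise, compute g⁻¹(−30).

-19/6

Both pieces are strictly increasing (slopes 6 and 4), so each is injective on its own interval.
The left piece maps (−∞, −2) onto (−∞, −22); the right piece maps [−2, ∞) onto [−29, ∞).
These images overlap. In particular g(−2) = −29 (right piece), and solving 6x − 10 = −29 on the left piece gives x = −19/6 < −2.
So g(−19/6) = g(−2) with −19/6 ≠ −2, and g is not injective, hence not bijective. This x = −19/6 is the requested value below −2.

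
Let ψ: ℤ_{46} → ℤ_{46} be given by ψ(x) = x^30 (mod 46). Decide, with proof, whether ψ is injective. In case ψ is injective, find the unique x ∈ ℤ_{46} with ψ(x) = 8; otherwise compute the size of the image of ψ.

24

ψ(22): Repeated squaring mod 46: 22^1 ≡ 22, 22^2 ≡ 22² = 484 ≡ 24, 22^4 ≡ 24² = 576 ≡ 24, 22^8 ≡ 24² = 576 ≡ 24, 22^16 ≡ 24² = 576 ≡ 24. Since 30 = 16 + 8 + 4 + 2, 22^30 ≡ 24·24·24·24: 24·24 = 576 ≡ 24, then 24·24 = 576 ≡ 24, then 24·24 = 576 ≡ 24. So 22^30 ≡ 24 (mod 46).
ψ(24): Repeated squaring mod 46: 24^1 ≡ 24, 24^2 ≡ 24² = 576 ≡ 24, 24^4 ≡ 24² = 576 ≡ 24, 24^8 ≡ 24² = 576 ≡ 24, 24^16 ≡ 24² = 576 ≡ 24. Since 30 = 16 + 8 + 4 + 2, 24^30 ≡ 24·24·24·24: 24·24 = 576 ≡ 24, then 24·24 = 576 ≡ 24, then 24·24 = 576 ≡ 24. So 24^30 ≡ 24 (mod 46).
So ψ(22) = ψ(24) = 24 while 22 ≠ 24, hence ψ is not injective.
Since ψ is not injective, we determine |image(ψ)|. Computing x^30 mod 46 for each x (by repeated squaring, reducing mod 46 at every step), the values ψ(0), ψ(1), …, ψ(45) are: 0, 1, 26, 29, 32, 39, 18, 35, 4, 13, 2, 31, 8, 25, 36, 27, 12, 41, 16, 9, 6, 3, 24, 23, 24, 3, 6, 9, 16, 41, 12, 27, 36, 25, 8, 31, 2, 13, 4, 35, 18, 39, 32, 29, 26, 1.
The distinct values are {0, 1, 2, 3, 4, 6, 8, 9, 12, 13, 16, 18, 23, 24, 25, 26, 27, 29, 31, 32, 35, 36, 39, 41}; there are 24 of them.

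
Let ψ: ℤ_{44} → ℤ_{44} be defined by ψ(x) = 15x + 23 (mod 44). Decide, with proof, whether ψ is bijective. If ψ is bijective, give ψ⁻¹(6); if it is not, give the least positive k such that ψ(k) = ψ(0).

Recall that ψ is injective when ψ(s) = ψ(t) forces s = t.
Suppose ψ(s) = ψ(t) in ℤ_{44}. Then 15s + 23 ≡ 15t + 23 (mod 44), so 15(s − t) ≡ 0 (mod 44).
Since gcd(15, 44) = 1, 15 is invertible modulo 44, hence s − t ≡ 0 (mod 44), i.e. s = t.
We now compute 15⁻¹ mod 44 explicitly. Euclid's algorithm: 44 = 2·15 + 14, 15 = 1·14 + 1; back-substituting gives 1 = 3·15 − 1·44, so 15⁻¹ ≡ 3 (mod 44).
Then y ↦ 3(y − 23) is a two-sided inverse to ψ, so every y ∈ ℤ_{44} has a preimage.
Therefore ψ is bijective.
Since ψ is bijective, we compute ψ⁻¹(6): solve 15x + 23 ≡ 6 (mod 44), i.e. 15x ≡ 27 (mod 44).
Multiplying by 15⁻¹ = 3 gives x ≡ 3·27 = 81 = 1·44 + 37 ≡ 37 (mod 44).
Check: ψ(37) = 15·37 + 23 = 578 = 13·44 + 6 ≡ 6 (mod 44).

37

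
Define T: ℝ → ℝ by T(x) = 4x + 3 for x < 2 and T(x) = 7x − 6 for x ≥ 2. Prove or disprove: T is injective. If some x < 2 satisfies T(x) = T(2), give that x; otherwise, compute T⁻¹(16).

Both pieces are strictly increasing (slopes 4 and 7), so each is injective on its own interval.
The left piece maps (−∞, 2) onto (−∞, 11); the right piece maps [2, ∞) onto [8, ∞).
These images overlap. In particular T(2) = 8 (right piece), and solving 4x + 3 = 8 on the left piece gives x = 5/4 < 2.
So T(5/4) = T(2) with 5/4 ≠ 2, and T is not injective. This x = 5/4 is the requested value below 2.

5/4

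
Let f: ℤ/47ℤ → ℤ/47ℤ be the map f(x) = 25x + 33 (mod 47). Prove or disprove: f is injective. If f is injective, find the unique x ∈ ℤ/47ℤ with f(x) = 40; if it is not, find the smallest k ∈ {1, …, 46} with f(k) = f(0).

36

Suppose f(x_1) = f(x_2) in ℤ/47ℤ. Then 25x_1 + 33 ≡ 25x_2 + 33 (mod 47), so 25(x_1 − x_2) ≡ 0 (mod 47).
Since gcd(25, 47) = 1, 25 is invertible modulo 47, therefore x_1 − x_2 ≡ 0 (mod 47), i.e. x_1 = x_2.
So f is injective.
We now compute 25⁻¹ mod 47 explicitly. Euclid's algorithm: 47 = 1·25 + 22, 25 = 1·22 + 3, 22 = 7·3 + 1; back-substituting gives 1 = 32·25 − 17·47, so 25⁻¹ ≡ 32 (mod 47).
Since f is injective, we find f⁻¹(40): we need 25x ≡ 40 − 33 ≡ 7 (mod 47). Using 25⁻¹ = 32: x ≡ 32·7 = 224 = 4·47 + 36, so x = 36.
Check: f(36) = 25·36 + 33 = 933 = 19·47 + 40 ≡ 40 (mod 47).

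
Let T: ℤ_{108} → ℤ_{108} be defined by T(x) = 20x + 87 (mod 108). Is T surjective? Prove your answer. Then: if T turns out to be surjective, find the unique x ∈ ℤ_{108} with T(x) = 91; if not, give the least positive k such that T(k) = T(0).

27

By definition, T is surjective if every y in the codomain equals T(x) for some x in the domain.
Since gcd(20, 108) = 4, we have 20x ≡ 0 (mod 4) for all x, so T(x) ≡ 3 (mod 4).
But 0 ≢ 3 (mod 4), so 0 ∈ ℤ_{108} has no preimage. So T is not surjective.
Since T is not surjective, we find the least positive k with T(k) = T(0): this means 20k ≡ 0 (mod 108), i.e. 108 ∣ 20k. Since gcd(20, 108) = 4, dividing through by 4 this holds exactly when 27 ∣ 5k, and as gcd(5, 27) = 1, exactly when 27 ∣ k.
The smallest positive such k is 27.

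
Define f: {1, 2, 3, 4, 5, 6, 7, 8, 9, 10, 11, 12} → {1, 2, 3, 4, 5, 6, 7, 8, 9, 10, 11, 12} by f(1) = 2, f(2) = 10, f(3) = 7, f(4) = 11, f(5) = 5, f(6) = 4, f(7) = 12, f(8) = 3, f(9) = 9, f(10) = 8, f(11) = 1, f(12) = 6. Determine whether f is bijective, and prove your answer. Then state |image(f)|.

The values 2, 10, 7, 11, 5, 4, 12, 3, 9, 8, 1, 6 are a permutation of {1, 2, 3, 4, 5, 6, 7, 8, 9, 10, 11, 12}: each element appears exactly once.
So f is injective and surjective, hence bijective.
The image of f is {1, 2, 3, 4, 5, 6, 7, 8, 9, 10, 11, 12}, which has 12 elements.

12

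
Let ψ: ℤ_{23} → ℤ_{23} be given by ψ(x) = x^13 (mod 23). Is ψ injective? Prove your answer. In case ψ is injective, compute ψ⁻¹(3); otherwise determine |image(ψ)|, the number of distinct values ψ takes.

16

Since 23 is prime, the nonzero elements of ℤ_{23} form a cyclic group of order 22.
As gcd(13, 22) = 1, raising to the 13th power is a bijection on this group: if a^13 ≡ b^13 then (ab^{−1})^13 = 1, and the only element of order dividing gcd(13, 22) = 1 is 1, so a = b.
With ψ(0) = 0 this makes ψ injective on all of ℤ_{23}, hence bijective (finite equal-size domain and codomain). In particular ψ is injective.
Since ψ is injective, we find the preimage of 3. The inverse of x ↦ x^13 on (ℤ_{23})^× is x ↦ x^17, because 13·17 = 221 = 10·22 + 1 ≡ 1 (mod 22) and x^{22} = 1 for x ≠ 0 (Fermat). So ψ⁻¹(3) = 3^17 mod 23.
Repeated squaring mod 23: 3^1 ≡ 3, 3^2 ≡ 3² = 9, 3^4 ≡ 9² = 81 ≡ 12, 3^8 ≡ 12² = 144 ≡ 6, 3^16 ≡ 6² = 36 ≡ 13. Since 17 = 16 + 1, 3^17 ≡ 13·3: 13·3 = 39 ≡ 16. So 3^17 ≡ 16 (mod 23).
Hence ψ⁻¹(3) = 16.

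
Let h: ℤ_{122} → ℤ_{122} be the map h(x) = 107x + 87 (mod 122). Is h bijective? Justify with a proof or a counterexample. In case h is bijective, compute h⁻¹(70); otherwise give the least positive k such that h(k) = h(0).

115

If h(a) = h(b), then 107a ≡ 107b (mod 122). Because gcd(107, 122) = 1, we may cancel 107 to get a ≡ b (mod 122).
We now compute 107⁻¹ mod 122 explicitly. Euclid's algorithm: 122 = 1·107 + 15, 107 = 7·15 + 2, 15 = 7·2 + 1; back-substituting gives 1 = 65·107 − 57·122, so 107⁻¹ ≡ 65 (mod 122).
For any y ∈ ℤ_{122}, x = 65(y − 87) mod 122 satisfies h(x) = 107·65(y − 87) + 87 ≡ y (since 107·65 ≡ 1 mod 122). So every y has a preimage.
So h is bijective.
Since h is bijective, we find h⁻¹(70): we need 107x ≡ 70 − 87 ≡ 105 (mod 122). Using 107⁻¹ = 65: x ≡ 65·105 = 6825 = 55·122 + 115, so x = 115.
Check: h(115) = 107·115 + 87 = 12392 = 101·122 + 70 ≡ 70 (mod 122).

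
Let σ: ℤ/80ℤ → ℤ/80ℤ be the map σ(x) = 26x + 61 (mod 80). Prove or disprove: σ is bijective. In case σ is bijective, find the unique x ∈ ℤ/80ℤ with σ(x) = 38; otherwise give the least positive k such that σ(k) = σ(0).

40

We have gcd(26, 80) = 2 > 1. Taking u = 0 and v = 40: σ(0) = 61 and σ(40) = 26·40 + 61 = 1101 ≡ 61 (mod 80).
So σ(0) = σ(40) while 0 ≠ 40, thus σ is not injective, hence not bijective.
Since σ is not bijective, we find the least positive k with σ(k) = σ(0): this means 26k ≡ 0 (mod 80), i.e. 80 ∣ 26k. Since gcd(26, 80) = 2, dividing through by 2 this holds exactly when 40 ∣ 13k, and as gcd(13, 40) = 1, exactly when 40 ∣ k.
The smallest positive such k is 40.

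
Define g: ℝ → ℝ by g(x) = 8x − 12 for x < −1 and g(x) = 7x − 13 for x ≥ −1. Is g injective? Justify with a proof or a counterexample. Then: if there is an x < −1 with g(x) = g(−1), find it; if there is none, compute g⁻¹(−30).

Both pieces are strictly increasing (slopes 8 and 7), so each is injective on its own interval.
The left piece maps (−∞, −1) onto (−∞, −20); the right piece maps [−1, ∞) onto [−20, ∞).
These images are disjoint, so no value is attained by both pieces. Hence g is injective.
Because the two images are disjoint, no x < −1 has g(x) = g(−1), so we compute g⁻¹(−30): −30 lies in (−∞, −20), so solve 8x − 12 = −30: x = (−30 + 12)/8 = −9/4.

-9/4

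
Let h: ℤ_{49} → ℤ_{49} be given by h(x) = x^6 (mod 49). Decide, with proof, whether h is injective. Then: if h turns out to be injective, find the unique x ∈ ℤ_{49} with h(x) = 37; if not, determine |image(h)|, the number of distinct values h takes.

h(3): Repeated squaring mod 49: 3^1 ≡ 3, 3^2 ≡ 3² = 9, 3^4 ≡ 9² = 81 ≡ 32. Since 6 = 4 + 2, 3^6 ≡ 32·9: 32·9 = 288 ≡ 43. So 3^6 ≡ 43 (mod 49).
h(5): Repeated squaring mod 49: 5^1 ≡ 5, 5^2 ≡ 5² = 25, 5^4 ≡ 25² = 625 ≡ 37. Since 6 = 4 + 2, 5^6 ≡ 37·25: 37·25 = 925 ≡ 43. So 5^6 ≡ 43 (mod 49).
So h(3) = h(5) = 43 while 3 ≠ 5, hence h is not injective.
Since h is not injective, we determine |image(h)|. Computing x^6 mod 49 for each x (by repeated squaring, reducing mod 49 at every step), the values h(0), h(1), …, h(48) are: 0, 1, 15, 43, 29, 43, 8, 0, 43, 36, 8, 15, 22, 15, 0, 36, 8, 22, 1, 1, 22, 0, 29, 29, 36, 36, 29, 29, 0, 22, 1, 1, 22, 8, 36, 0, 15, 22, 15, 8, 36, 43, 0, 8, 43, 29, 43, 15, 1.
The distinct values are {0, 1, 8, 15, 22, 29, 36, 43}; there are 8 of them.

8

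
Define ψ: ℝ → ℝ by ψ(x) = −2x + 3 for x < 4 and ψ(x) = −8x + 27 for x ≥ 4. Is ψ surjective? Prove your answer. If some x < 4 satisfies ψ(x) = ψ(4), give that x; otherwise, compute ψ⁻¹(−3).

Both pieces are strictly decreasing (slopes −2 and −8), so each is injective on its own interval.
The left piece maps (−∞, 4) onto (−5, ∞); the right piece maps [4, ∞) onto (−∞, −5].
These images together cover ℝ, so ψ is surjective.
Because the two images are disjoint, no x < 4 has ψ(x) = ψ(4), so we compute ψ⁻¹(−3): −3 lies in (−5, ∞), so solve −2x + 3 = −3: x = (−3 − 3)/(−2) = 3.

3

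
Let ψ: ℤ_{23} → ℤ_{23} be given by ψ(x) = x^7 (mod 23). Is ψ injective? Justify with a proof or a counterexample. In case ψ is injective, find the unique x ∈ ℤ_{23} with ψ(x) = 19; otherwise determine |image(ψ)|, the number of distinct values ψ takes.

Since 23 is prime, the nonzero elements of ℤ_{23} form a cyclic group of order 22.
As gcd(7, 22) = 1, raising to the 7th power is a bijection on this group: if s^7 ≡ t^7 then (st^{−1})^7 = 1, and the only element of order dividing gcd(7, 22) = 1 is 1, so s = t.
With ψ(0) = 0 this makes ψ injective on all of ℤ_{23}, hence bijective (finite equal-size domain and codomain). In particular ψ is injective.
Since ψ is injective, we find the preimage of 19. The inverse of x ↦ x^7 on (ℤ_{23})^× is x ↦ x^19, because 7·19 = 133 = 6·22 + 1 ≡ 1 (mod 22) and x^{22} = 1 for x ≠ 0 (Fermat). So ψ⁻¹(19) = 19^19 mod 23.
Repeated squaring mod 23: 19^1 ≡ 19, 19^2 ≡ 19² = 361 ≡ 16, 19^4 ≡ 16² = 256 ≡ 3, 19^8 ≡ 3² = 9, 19^16 ≡ 9² = 81 ≡ 12. Since 19 = 16 + 2 + 1, 19^19 ≡ 12·16·19: 12·16 = 192 ≡ 8, then 8·19 = 152 ≡ 14. So 19^19 ≡ 14 (mod 23).
Hence ψ⁻¹(19) = 14.

14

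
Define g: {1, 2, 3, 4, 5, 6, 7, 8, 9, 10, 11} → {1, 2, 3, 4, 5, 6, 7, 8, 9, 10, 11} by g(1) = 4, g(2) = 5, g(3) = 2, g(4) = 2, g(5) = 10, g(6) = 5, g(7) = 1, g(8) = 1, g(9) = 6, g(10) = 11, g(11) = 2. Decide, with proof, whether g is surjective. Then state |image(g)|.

7

No element maps to 3, so g is not surjective.
The image of g is {1, 2, 4, 5, 6, 10, 11}, which has 7 elements.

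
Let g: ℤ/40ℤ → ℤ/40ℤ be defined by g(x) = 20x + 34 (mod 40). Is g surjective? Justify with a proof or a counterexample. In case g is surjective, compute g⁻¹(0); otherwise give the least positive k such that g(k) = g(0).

Since gcd(20, 40) = 20, we have 20x ≡ 0 (mod 20) for all x, so g(x) ≡ 14 (mod 20).
But 0 ≢ 14 (mod 20), so 0 ∈ ℤ/40ℤ has no preimage. So g is not surjective.
Since g is not surjective, we find the least positive k with g(k) = g(0): this means 20k ≡ 0 (mod 40), i.e. 40 ∣ 20k. Since gcd(20, 40) = 20, dividing through by 20 this holds exactly when 2 ∣ k.
The smallest positive such k is 2.

2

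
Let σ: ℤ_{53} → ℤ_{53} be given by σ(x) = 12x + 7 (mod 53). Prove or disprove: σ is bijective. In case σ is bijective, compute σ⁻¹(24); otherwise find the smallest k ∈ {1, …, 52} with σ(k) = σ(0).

50

If σ(x_1) = σ(x_2), then 12x_1 ≡ 12x_2 (mod 53). Because gcd(12, 53) = 1, we may cancel 12 to get x_1 ≡ x_2 (mod 53).
We now compute 12⁻¹ mod 53 explicitly. Euclid's algorithm: 53 = 4·12 + 5, 12 = 2·5 + 2, 5 = 2·2 + 1; back-substituting gives 1 = 31·12 − 7·53, so 12⁻¹ ≡ 31 (mod 53).
Then y ↦ 31(y − 7) is a two-sided inverse to σ, so every y ∈ ℤ_{53} has a preimage.
Thus σ is bijective.
Since σ is bijective, we find σ⁻¹(24): we need 12x ≡ 24 − 7 ≡ 17 (mod 53). Using 12⁻¹ = 31: x ≡ 31·17 = 527 = 9·53 + 50, so x = 50.
Check: σ(50) = 12·50 + 7 = 607 = 11·53 + 24 ≡ 24 (mod 53).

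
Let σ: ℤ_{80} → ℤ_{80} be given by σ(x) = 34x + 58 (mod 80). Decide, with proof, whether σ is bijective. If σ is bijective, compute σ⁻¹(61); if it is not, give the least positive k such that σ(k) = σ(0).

We have gcd(34, 80) = 2 > 1. Taking u = 0 and v = 40: σ(0) = 58 and σ(40) = 34·40 + 58 = 1418 ≡ 58 (mod 80).
So σ(0) = σ(40) while 0 ≠ 40, therefore σ is not injective, hence not bijective.
Since σ is not bijective, we find the least positive k with σ(k) = σ(0): this means 34k ≡ 0 (mod 80), i.e. 80 ∣ 34k. Since gcd(34, 80) = 2, dividing through by 2 this holds exactly when 40 ∣ 17k, and as gcd(17, 40) = 1, exactly when 40 ∣ k.
The smallest positive such k is 40.

40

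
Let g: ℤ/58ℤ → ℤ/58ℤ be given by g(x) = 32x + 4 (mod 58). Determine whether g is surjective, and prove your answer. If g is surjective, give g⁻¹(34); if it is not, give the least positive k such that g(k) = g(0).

29

Since gcd(32, 58) = 2, we have 32x ≡ 0 (mod 2) for all x, so g(x) ≡ 0 (mod 2).
But 1 ≢ 0 (mod 2), so 1 ∈ ℤ/58ℤ has no preimage. So g is not surjective.
Since g is not surjective, we find the least positive k with g(k) = g(0): this means 32k ≡ 0 (mod 58), i.e. 58 ∣ 32k. Since gcd(32, 58) = 2, dividing through by 2 this holds exactly when 29 ∣ 16k, and as gcd(16, 29) = 1, exactly when 29 ∣ k.
The smallest positive such k is 29.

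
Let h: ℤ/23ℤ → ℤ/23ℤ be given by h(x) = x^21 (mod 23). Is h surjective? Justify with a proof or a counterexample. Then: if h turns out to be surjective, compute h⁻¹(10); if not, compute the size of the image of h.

7

Since 23 is prime, the nonzero elements of ℤ/23ℤ form a cyclic group of order 22.
As gcd(21, 22) = 1, raising to the 21st power is a bijection on this group: if a^21 ≡ b^21 then (ab^{−1})^21 = 1, and the only element of order dividing gcd(21, 22) = 1 is 1, so a = b.
With h(0) = 0 this makes h injective on all of ℤ/23ℤ, hence bijective (finite equal-size domain and codomain). In particular h is surjective.
Since h is surjective, we find the preimage of 10. The inverse of x ↦ x^21 on (ℤ/23ℤ)^× is x ↦ x^21, because 21·21 = 441 = 20·22 + 1 ≡ 1 (mod 22) and x^{22} = 1 for x ≠ 0 (Fermat). So h⁻¹(10) = 10^21 mod 23.
Repeated squaring mod 23: 10^1 ≡ 10, 10^2 ≡ 10² = 100 ≡ 8, 10^4 ≡ 8² = 64 ≡ 18, 10^8 ≡ 18² = 324 ≡ 2, 10^16 ≡ 2² = 4. Since 21 = 16 + 4 + 1, 10^21 ≡ 4·18·10: 4·18 = 72 ≡ 3, then 3·10 = 30 ≡ 7. So 10^21 ≡ 7 (mod 23).
Hence h⁻¹(10) = 7.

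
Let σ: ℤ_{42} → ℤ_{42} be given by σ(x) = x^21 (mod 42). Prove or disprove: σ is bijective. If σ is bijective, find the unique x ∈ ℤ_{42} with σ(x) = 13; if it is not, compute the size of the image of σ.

18

σ(2): Repeated squaring mod 42: 2^1 ≡ 2, 2^2 ≡ 2² = 4, 2^4 ≡ 4² = 16, 2^8 ≡ 16² = 256 ≡ 4, 2^16 ≡ 4² = 16. Since 21 = 16 + 4 + 1, 2^21 ≡ 16·16·2: 16·16 = 256 ≡ 4, then 4·2 = 8. So 2^21 ≡ 8 (mod 42).
σ(8): Repeated squaring mod 42: 8^1 ≡ 8, 8^2 ≡ 8² = 64 ≡ 22, 8^4 ≡ 22² = 484 ≡ 22, 8^8 ≡ 22² = 484 ≡ 22, 8^16 ≡ 22² = 484 ≡ 22. Since 21 = 16 + 4 + 1, 8^21 ≡ 22·22·8: 22·22 = 484 ≡ 22, then 22·8 = 176 ≡ 8. So 8^21 ≡ 8 (mod 42).
So σ(2) = σ(8) = 8 while 2 ≠ 8, therefore σ is not injective, hence not bijective.
Since σ is not bijective, we determine |image(σ)|. Computing x^21 mod 42 for each x (by repeated squaring, reducing mod 42 at every step), the values σ(0), σ(1), …, σ(41) are: 0, 1, 8, 27, 22, 41, 6, 7, 8, 15, 34, 29, 6, 13, 14, 15, 22, 41, 36, 13, 20, 21, 22, 29, 6, 1, 20, 27, 28, 29, 36, 13, 8, 27, 34, 35, 36, 1, 20, 15, 34, 41.
The distinct values are {0, 1, 6, 7, 8, 13, 14, 15, 20, 21, 22, 27, 28, 29, 34, 35, 36, 41}; there are 18 of them.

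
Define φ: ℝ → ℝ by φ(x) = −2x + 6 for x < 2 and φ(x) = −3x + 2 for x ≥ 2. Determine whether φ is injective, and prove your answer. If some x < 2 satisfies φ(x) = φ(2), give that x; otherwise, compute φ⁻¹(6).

0

Both pieces are strictly decreasing (slopes −2 and −3), so each is injective on its own interval.
The left piece maps (−∞, 2) onto (2, ∞); the right piece maps [2, ∞) onto (−∞, −4].
These images are disjoint, so no value is attained by both pieces. So φ is injective.
Because the two images are disjoint, no x < 2 has φ(x) = φ(2), so we compute φ⁻¹(6): 6 lies in (2, ∞), so solve −2x + 6 = 6: x = (6 − 6)/(−2) = 0.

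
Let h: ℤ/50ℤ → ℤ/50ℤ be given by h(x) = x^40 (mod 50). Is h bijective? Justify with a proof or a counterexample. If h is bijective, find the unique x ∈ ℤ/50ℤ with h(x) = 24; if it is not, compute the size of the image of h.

h(1) = 1^40 = 1.
h(3): Repeated squaring mod 50: 3^1 ≡ 3, 3^2 ≡ 3² = 9, 3^4 ≡ 9² = 81 ≡ 31, 3^8 ≡ 31² = 961 ≡ 11, 3^16 ≡ 11² = 121 ≡ 21, 3^32 ≡ 21² = 441 ≡ 41. Since 40 = 32 + 8, 3^40 ≡ 41·11: 41·11 = 451 ≡ 1. So 3^40 ≡ 1 (mod 50).
So h(1) = h(3) = 1 while 1 ≠ 3, so h is not injective, hence not bijective.
Since h is not bijective, we determine |image(h)|. Computing x^40 mod 50 for each x (by repeated squaring, reducing mod 50 at every step), the values h(0), h(1), …, h(49) are: 0, 1, 26, 1, 26, 25, 26, 1, 26, 1, 0, 1, 26, 1, 26, 25, 26, 1, 26, 1, 0, 1, 26, 1, 26, 25, 26, 1, 26, 1, 0, 1, 26, 1, 26, 25, 26, 1, 26, 1, 0, 1, 26, 1, 26, 25, 26, 1, 26, 1.
The distinct values are {0, 1, 25, 26}; there are 4 of them.

4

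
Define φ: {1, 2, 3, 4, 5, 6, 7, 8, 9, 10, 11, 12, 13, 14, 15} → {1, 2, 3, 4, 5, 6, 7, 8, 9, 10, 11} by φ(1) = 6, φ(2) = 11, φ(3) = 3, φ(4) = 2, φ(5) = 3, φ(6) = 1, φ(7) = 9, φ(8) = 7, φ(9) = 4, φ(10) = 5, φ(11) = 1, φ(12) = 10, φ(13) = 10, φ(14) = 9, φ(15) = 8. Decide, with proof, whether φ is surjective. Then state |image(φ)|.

Every element of the codomain has a preimage: 1 = φ(6), 2 = φ(4), 3 = φ(3), 4 = φ(9), 5 = φ(10), 6 = φ(1), 7 = φ(8), 8 = φ(15), 9 = φ(7), 10 = φ(12), 11 = φ(2).
Thus φ is surjective.
The image of φ is {1, 2, 3, 4, 5, 6, 7, 8, 9, 10, 11}, which has 11 elements.

11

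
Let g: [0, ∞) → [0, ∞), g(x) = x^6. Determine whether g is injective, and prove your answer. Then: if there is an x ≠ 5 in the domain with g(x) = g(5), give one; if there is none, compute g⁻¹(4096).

4

On [0, ∞), x ↦ x^6 is strictly increasing, so g(s) = g(t) forces s = t. Hence g is injective.
Since x ↦ x^6 is strictly increasing on [0, ∞), it is injective there, so no x ≠ 5 in the domain has g(x) = g(5). We therefore compute g⁻¹(4096) = 4096^{1/6} = 4 (indeed 4^6 = 4096).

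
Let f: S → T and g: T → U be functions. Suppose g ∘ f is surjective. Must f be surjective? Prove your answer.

not surjective

No. Take S = {1}, T = {1, 2, 3, 4}, U = {1}, f(a) = 1 for every a ∈ S, and g(b) = 1 for every b ∈ T.
Then g ∘ f is surjective onto {1}, but 4 ∈ T has no preimage under f, so f is not surjective.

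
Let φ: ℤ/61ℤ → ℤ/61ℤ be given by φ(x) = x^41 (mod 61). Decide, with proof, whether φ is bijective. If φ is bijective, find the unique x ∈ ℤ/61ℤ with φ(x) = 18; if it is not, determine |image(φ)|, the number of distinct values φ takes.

Since 61 is prime, the nonzero elements of ℤ/61ℤ form a cyclic group of order 60.
As gcd(41, 60) = 1, raising to the 41st power is a bijection on this group: if a^41 ≡ b^41 then (ab^{−1})^41 = 1, and the only element of order dividing gcd(41, 60) = 1 is 1, so a = b.
With φ(0) = 0 this makes φ injective on all of ℤ/61ℤ, hence bijective (finite equal-size domain and codomain). In particular φ is bijective.
Since φ is bijective, we find the preimage of 18. The inverse of x ↦ x^41 on (ℤ/61ℤ)^× is x ↦ x^41, because 41·41 = 1681 = 28·60 + 1 ≡ 1 (mod 60) and x^{60} = 1 for x ≠ 0 (Fermat). So φ⁻¹(18) = 18^41 mod 61.
Repeated squaring mod 61: 18^1 ≡ 18, 18^2 ≡ 18² = 324 ≡ 19, 18^4 ≡ 19² = 361 ≡ 56, 18^8 ≡ 56² = 3136 ≡ 25, 18^16 ≡ 25² = 625 ≡ 15, 18^32 ≡ 15² = 225 ≡ 42. Since 41 = 32 + 8 + 1, 18^41 ≡ 42·25·18: 42·25 = 1050 ≡ 13, then 13·18 = 234 ≡ 51. So 18^41 ≡ 51 (mod 61).
Hence φ⁻¹(18) = 51.

51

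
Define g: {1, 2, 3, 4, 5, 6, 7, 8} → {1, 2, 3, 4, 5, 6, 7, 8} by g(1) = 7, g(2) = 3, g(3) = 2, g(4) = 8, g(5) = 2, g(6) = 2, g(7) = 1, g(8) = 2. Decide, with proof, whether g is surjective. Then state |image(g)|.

No element maps to 4, so g is not surjective.
The image of g is {1, 2, 3, 7, 8}, which has 5 elements.

5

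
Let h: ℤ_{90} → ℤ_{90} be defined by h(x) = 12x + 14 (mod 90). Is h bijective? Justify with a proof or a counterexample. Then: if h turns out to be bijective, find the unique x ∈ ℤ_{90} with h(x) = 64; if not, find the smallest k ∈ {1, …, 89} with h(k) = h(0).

15

By definition, h is injective when h(a) = h(b) forces a = b.
We have gcd(12, 90) = 6 > 1. Taking a = 0 and b = 15: h(0) = 14 and h(15) = 12·15 + 14 = 194 ≡ 14 (mod 90).
So h(0) = h(15) while 0 ≠ 15, thus h is not injective, hence not bijective.
Since h is not bijective, we find the least positive k with h(k) = h(0): this means 12k ≡ 0 (mod 90), i.e. 90 ∣ 12k. Since gcd(12, 90) = 6, dividing through by 6 this holds exactly when 15 ∣ 2k, and as gcd(2, 15) = 1, exactly when 15 ∣ k.
The smallest positive such k is 15.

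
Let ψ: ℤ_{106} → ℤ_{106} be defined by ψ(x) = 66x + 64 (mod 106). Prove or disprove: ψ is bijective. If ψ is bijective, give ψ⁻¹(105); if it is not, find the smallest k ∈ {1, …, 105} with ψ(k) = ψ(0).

53

We have gcd(66, 106) = 2 > 1. Taking u = 0 and v = 53: ψ(0) = 64 and ψ(53) = 66·53 + 64 = 3562 ≡ 64 (mod 106).
So ψ(0) = ψ(53) while 0 ≠ 53, therefore ψ is not injective, hence not bijective.
Since ψ is not bijective, we find the least positive k with ψ(k) = ψ(0): this means 66k ≡ 0 (mod 106), i.e. 106 ∣ 66k. Since gcd(66, 106) = 2, dividing through by 2 this holds exactly when 53 ∣ 33k, and as gcd(33, 53) = 1, exactly when 53 ∣ k.
The smallest positive such k is 53.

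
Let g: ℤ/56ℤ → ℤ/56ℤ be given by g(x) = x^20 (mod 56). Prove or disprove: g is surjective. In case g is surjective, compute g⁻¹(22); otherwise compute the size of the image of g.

8

g(6): Repeated squaring mod 56: 6^1 ≡ 6, 6^2 ≡ 6² = 36, 6^4 ≡ 36² = 1296 ≡ 8, 6^8 ≡ 8² = 64 ≡ 8, 6^16 ≡ 8² = 64 ≡ 8. Since 20 = 16 + 4, 6^20 ≡ 8·8: 8·8 = 64 ≡ 8. So 6^20 ≡ 8 (mod 56).
g(8): Repeated squaring mod 56: 8^1 ≡ 8, 8^2 ≡ 8² = 64 ≡ 8, 8^4 ≡ 8² = 64 ≡ 8, 8^8 ≡ 8² = 64 ≡ 8, 8^16 ≡ 8² = 64 ≡ 8. Since 20 = 16 + 4, 8^20 ≡ 8·8: 8·8 = 64 ≡ 8. So 8^20 ≡ 8 (mod 56).
So g(6) = g(8) = 8 while 6 ≠ 8, thus g is not injective.
A non-injective map from the 56-element set ℤ/56ℤ to itself takes at most 55 distinct values, so it cannot be surjective. Thus g is not surjective.
Since g is not surjective, we determine |image(g)|. Computing x^20 mod 56 for each x (by repeated squaring, reducing mod 56 at every step), the values g(0), g(1), …, g(55) are: 0, 1, 32, 9, 16, 25, 8, 49, 8, 25, 16, 9, 32, 1, 0, 1, 32, 9, 16, 25, 8, 49, 8, 25, 16, 9, 32, 1, 0, 1, 32, 9, 16, 25, 8, 49, 8, 25, 16, 9, 32, 1, 0, 1, 32, 9, 16, 25, 8, 49, 8, 25, 16, 9, 32, 1.
The distinct values are {0, 1, 8, 9, 16, 25, 32, 49}; there are 8 of them.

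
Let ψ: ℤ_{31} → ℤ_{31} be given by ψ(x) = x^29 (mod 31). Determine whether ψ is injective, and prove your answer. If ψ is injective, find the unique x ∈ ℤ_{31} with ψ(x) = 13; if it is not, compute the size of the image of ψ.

12

Since 31 is prime, the nonzero elements of ℤ_{31} form a cyclic group of order 30.
As gcd(29, 30) = 1, raising to the 29th power is a bijection on this group: if u^29 ≡ v^29 then (uv^{−1})^29 = 1, and the only element of order dividing gcd(29, 30) = 1 is 1, so u = v.
With ψ(0) = 0 this makes ψ injective on all of ℤ_{31}, hence bijective (finite equal-size domain and codomain). In particular ψ is injective.
Since ψ is injective, we find the preimage of 13. The inverse of x ↦ x^29 on (ℤ_{31})^× is x ↦ x^29, because 29·29 = 841 = 28·30 + 1 ≡ 1 (mod 30) and x^{30} = 1 for x ≠ 0 (Fermat). So ψ⁻¹(13) = 13^29 mod 31.
Repeated squaring mod 31: 13^1 ≡ 13, 13^2 ≡ 13² = 169 ≡ 14, 13^4 ≡ 14² = 196 ≡ 10, 13^8 ≡ 10² = 100 ≡ 7, 13^16 ≡ 7² = 49 ≡ 18. Since 29 = 16 + 8 + 4 + 1, 13^29 ≡ 18·7·10·13: 18·7 = 126 ≡ 2, then 2·10 = 20, then 20·13 = 260 ≡ 12. So 13^29 ≡ 12 (mod 31).
Hence ψ⁻¹(13) = 12.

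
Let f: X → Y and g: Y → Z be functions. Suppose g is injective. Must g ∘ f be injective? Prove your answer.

No. Take X = {1, 2}, Y = Z = {1, 2, 3, 4}, f(1) = f(2) = 1, and g = identity (injective).
Then (g ∘ f)(1) = (g ∘ f)(2) = 1 with 1 ≠ 2, so g ∘ f is not injective.

not injective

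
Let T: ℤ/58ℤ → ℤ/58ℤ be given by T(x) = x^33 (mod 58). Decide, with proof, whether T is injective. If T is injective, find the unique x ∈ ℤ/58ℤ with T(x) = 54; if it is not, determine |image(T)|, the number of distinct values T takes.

52

Computing x^33 mod 58 for each x (by repeated squaring, reducing mod 58 at every step), the values T(0), T(1), …, T(57) are: 0, 1, 32, 11, 38, 51, 4, 45, 56, 5, 8, 43, 12, 35, 48, 39, 52, 17, 44, 21, 24, 31, 42, 25, 36, 49, 18, 55, 28, 29, 30, 3, 40, 9, 22, 33, 16, 27, 34, 37, 14, 41, 6, 19, 10, 23, 46, 15, 50, 53, 2, 13, 54, 7, 20, 47, 26, 57.
Every element of ℤ/58ℤ appears exactly once in this list, so T is a bijection, and in particular injective.
Since T is injective, we read off the preimage of 54 from the same table: T(52) = 54, so T⁻¹(54) = 52.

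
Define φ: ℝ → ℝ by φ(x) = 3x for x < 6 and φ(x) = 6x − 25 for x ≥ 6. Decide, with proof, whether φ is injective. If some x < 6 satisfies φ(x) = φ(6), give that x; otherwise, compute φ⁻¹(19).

Both pieces are strictly increasing (slopes 3 and 6), so each is injective on its own interval.
The left piece maps (−∞, 6) onto (−∞, 18); the right piece maps [6, ∞) onto [11, ∞).
These images overlap. In particular φ(6) = 11 (right piece), and solving 3x = 11 on the left piece gives x = 11/3 < 6.
So φ(11/3) = φ(6) with 11/3 ≠ 6, and φ is not injective. This x = 11/3 is the requested value below 6.

11/3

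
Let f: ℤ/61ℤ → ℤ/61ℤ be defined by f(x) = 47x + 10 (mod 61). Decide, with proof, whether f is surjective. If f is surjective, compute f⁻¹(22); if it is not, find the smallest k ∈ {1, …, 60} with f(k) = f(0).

Since gcd(47, 61) = 1, 47 is invertible modulo 61. Euclid's algorithm: 61 = 1·47 + 14, 47 = 3·14 + 5, 14 = 2·5 + 4, 5 = 1·4 + 1; back-substituting gives 1 = 13·47 − 10·61, so 47⁻¹ ≡ 13 (mod 61).
Then y ↦ 13(y − 10) is a two-sided inverse to f, so every y ∈ ℤ/61ℤ has a preimage.
Therefore f is surjective.
Since f is surjective, we find f⁻¹(22): we need 47x ≡ 22 − 10 ≡ 12 (mod 61). Using 47⁻¹ = 13: x ≡ 13·12 = 156 = 2·61 + 34, so x = 34.
Check: f(34) = 47·34 + 10 = 1608 = 26·61 + 22 ≡ 22 (mod 61).

34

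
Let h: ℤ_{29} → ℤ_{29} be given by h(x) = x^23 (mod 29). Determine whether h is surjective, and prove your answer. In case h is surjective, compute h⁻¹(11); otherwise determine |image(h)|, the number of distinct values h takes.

10

Since 29 is prime, the nonzero elements of ℤ_{29} form a cyclic group of order 28.
As gcd(23, 28) = 1, raising to the 23rd power is a bijection on this group: if u^23 ≡ v^23 then (uv^{−1})^23 = 1, and the only element of order dividing gcd(23, 28) = 1 is 1, so u = v.
With h(0) = 0 this makes h injective on all of ℤ_{29}, hence bijective (finite equal-size domain and codomain). In particular h is surjective.
Since h is surjective, we find the preimage of 11. The inverse of x ↦ x^23 on (ℤ_{29})^× is x ↦ x^11, because 23·11 = 253 = 9·28 + 1 ≡ 1 (mod 28) and x^{28} = 1 for x ≠ 0 (Fermat). So h⁻¹(11) = 11^11 mod 29.
Repeated squaring mod 29: 11^1 ≡ 11, 11^2 ≡ 11² = 121 ≡ 5, 11^4 ≡ 5² = 25, 11^8 ≡ 25² = 625 ≡ 16. Since 11 = 8 + 2 + 1, 11^11 ≡ 16·5·11: 16·5 = 80 ≡ 22, then 22·11 = 242 ≡ 10. So 11^11 ≡ 10 (mod 29).
Hence h⁻¹(11) = 10.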